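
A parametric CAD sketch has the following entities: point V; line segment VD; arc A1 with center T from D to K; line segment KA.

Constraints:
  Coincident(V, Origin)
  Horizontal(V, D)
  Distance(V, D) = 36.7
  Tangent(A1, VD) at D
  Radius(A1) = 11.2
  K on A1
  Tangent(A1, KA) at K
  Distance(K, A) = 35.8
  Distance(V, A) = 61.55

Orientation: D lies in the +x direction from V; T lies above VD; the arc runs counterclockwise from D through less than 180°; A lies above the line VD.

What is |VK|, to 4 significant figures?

49.57

Checks: ∠(TD, DV) = 90.00° ✓; |TD| = 11.20 ✓; |TK| = 11.20 ✓; ∠(TK, KA) = 90.00° ✓; |KA| = 35.80 ✓; |VA| = 61.55 ✓.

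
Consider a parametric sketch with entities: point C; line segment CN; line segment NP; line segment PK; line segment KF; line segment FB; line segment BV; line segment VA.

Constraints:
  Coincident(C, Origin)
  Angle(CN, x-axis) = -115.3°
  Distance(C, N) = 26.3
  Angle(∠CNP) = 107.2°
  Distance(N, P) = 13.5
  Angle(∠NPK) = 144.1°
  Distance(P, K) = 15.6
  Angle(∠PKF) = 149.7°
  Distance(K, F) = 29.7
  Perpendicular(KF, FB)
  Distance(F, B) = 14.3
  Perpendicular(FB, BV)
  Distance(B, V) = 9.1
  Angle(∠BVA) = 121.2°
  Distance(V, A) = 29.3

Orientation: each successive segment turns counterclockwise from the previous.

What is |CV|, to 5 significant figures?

30.397

C is at the origin; CN runs at -115.3° with length 26.3, so N = (-11.240, -23.777). ∠CNP = 107.2° gives NP at -42.500° from the x-axis; with |NP| = 13.5, P = (-1.2863, -32.898). ∠NPK = 144.1° gives PK at -6.6000° from the x-axis; with |PK| = 15.6, K = (14.210, -34.691). ∠PKF = 149.7° gives KF at 23.700° from the x-axis; with |KF| = 29.7, F = (41.406, -22.753). KF is perpendicular to FB, so FB runs at 113.70°; with |FB| = 14.3, B = (35.658, -9.6590). The perpendicularity gives BV at right angles to FB, so BV runs at -156.30°; with |BV| = 9.1, V = (27.325, -13.317). Then |CV| = |V − C| = 30.397.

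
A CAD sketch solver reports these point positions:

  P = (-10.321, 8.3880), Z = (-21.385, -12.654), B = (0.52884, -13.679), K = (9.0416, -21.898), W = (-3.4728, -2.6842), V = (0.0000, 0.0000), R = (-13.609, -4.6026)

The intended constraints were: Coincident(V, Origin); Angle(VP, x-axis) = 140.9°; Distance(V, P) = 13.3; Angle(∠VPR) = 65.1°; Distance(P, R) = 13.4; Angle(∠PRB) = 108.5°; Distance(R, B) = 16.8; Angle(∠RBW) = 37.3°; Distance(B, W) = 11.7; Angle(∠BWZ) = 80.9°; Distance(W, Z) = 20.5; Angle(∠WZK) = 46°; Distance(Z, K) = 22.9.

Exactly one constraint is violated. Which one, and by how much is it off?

Distance(Z, K) = 22.9 — off by 8.90.

V = (0.00, 0.00) ✓; VP at 140.9° ✓; |VP| = 13.30 ✓; ∠VPR = 65.10° ✓; |PR| = 13.40 ✓; ∠PRB = 108.5° ✓; |RB| = 16.80 ✓; ∠RBW = 37.30° ✓; |BW| = 11.70 ✓; ∠BWZ = 80.90° ✓; |WZ| = 20.50 ✓; ∠WZK = 46.00° ✓; |ZK| = 31.80 ✗.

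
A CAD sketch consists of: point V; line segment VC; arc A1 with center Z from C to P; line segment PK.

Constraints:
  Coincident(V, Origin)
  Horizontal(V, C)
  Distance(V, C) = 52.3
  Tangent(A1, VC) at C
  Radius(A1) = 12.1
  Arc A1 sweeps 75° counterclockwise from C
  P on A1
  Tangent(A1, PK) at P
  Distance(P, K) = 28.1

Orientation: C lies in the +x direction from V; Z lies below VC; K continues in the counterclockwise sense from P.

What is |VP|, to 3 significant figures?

41.6

V is at the origin; V and C share the same y with |VC| = 52.3 and C on the +x side, so C = (52.3, 0.00). Since A1 is tangent to VC there, ZC ⟂ VC, so Z = C + (0, -12.1) = (52.3, -12.1). On A1, C sits at bearing 90° from Z; a 75° counterclockwise sweep puts P at bearing 165°, so P = Z + 12.1·(cos 165°, sin 165°) = (40.6, -8.97). Then |VP| = |P − V| = 41.6.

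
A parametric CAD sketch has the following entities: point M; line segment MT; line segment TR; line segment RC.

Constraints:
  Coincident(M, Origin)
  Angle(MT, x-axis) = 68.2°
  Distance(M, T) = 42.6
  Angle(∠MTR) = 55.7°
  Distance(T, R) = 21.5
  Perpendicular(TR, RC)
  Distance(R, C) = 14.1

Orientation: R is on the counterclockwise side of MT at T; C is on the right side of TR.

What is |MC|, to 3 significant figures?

49.4

∠MTR = 55.7°, so TR runs at 68.2° + (180° − 55.7°) = 192° from the x-axis; with |TR| = 21.5, R = T + 21.5·(cos 192°, sin 192°) = (-5.17, 34.9). The perpendicularity gives RC at right angles to TR; with |RC| = 14.1 on the right of TR, C = R + 14.1·(-0.216, 0.976) = (-8.22, 48.7). Then |MC| = |C − M| = 49.4.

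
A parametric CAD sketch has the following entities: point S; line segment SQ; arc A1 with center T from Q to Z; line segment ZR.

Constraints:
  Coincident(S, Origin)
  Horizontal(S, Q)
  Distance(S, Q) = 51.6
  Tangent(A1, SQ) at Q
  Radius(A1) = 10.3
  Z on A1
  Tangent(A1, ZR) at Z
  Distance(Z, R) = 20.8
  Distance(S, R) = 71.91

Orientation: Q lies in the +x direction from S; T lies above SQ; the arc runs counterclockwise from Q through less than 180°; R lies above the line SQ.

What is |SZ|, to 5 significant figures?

62.206

Checks: |TQ| = 10.30 ✓; |TZ| = 10.30 ✓; ∠(TZ, ZR) = 90.00° ✓; |ZR| = 20.80 ✓; |SR| = 71.91 ✓.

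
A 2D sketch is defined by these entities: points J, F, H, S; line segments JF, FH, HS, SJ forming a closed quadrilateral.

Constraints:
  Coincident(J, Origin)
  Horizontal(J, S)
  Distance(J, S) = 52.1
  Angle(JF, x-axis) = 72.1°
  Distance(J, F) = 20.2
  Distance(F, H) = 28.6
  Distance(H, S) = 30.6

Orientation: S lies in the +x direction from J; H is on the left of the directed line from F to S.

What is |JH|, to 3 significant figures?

42.3

Checks: J.y = 0.00, S.y = 0.00 ✓; |FH| = 28.60 ✓; |HS| = 30.60 ✓.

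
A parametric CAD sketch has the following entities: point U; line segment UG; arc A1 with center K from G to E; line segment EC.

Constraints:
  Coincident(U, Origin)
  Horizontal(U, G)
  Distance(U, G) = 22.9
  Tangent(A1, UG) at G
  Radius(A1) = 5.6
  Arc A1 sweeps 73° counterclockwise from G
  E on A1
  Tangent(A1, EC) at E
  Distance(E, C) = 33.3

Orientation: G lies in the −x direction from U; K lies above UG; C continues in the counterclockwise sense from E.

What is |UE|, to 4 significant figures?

17.99

A1 meets UG tangentially, so KG is at right angles to UG, so K = G + (0, 5.6) = (-22.90, 5.600). On A1, G sits at bearing -90° from K; a 73° counterclockwise sweep puts E at bearing -17°, so E = K + 5.6·(cos -17°, sin -17°) = (-17.54, 3.963). Then |UE| = |E − U| = 17.99.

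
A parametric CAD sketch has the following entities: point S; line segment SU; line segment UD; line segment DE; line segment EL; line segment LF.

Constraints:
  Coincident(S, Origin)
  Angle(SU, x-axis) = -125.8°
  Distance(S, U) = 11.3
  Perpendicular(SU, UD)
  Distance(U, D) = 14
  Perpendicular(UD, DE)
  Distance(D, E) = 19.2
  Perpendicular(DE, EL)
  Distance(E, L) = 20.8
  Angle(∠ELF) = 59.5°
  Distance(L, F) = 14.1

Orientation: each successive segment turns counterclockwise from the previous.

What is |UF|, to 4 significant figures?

7.060

S is at the origin; SU runs at -125.8° with length 11.3, so U = (-6.610, -9.165). The perpendicularity gives UD at right angles to SU, so UD runs at -35.80°; with |UD| = 14.0, D = (4.745, -17.35). UD ⟂ DE, so DE runs at 54.20°; with |DE| = 19.2, E = (15.98, -1.782). DE is perpendicular to EL, so EL runs at 144.2°; with |EL| = 20.8, L = (-0.8941, 10.39). ∠ELF = 59.5° gives LF at -95.30° from the x-axis; with |LF| = 14.1, F = (-2.196, -3.655). Then |UF| = |F − U| = 7.060.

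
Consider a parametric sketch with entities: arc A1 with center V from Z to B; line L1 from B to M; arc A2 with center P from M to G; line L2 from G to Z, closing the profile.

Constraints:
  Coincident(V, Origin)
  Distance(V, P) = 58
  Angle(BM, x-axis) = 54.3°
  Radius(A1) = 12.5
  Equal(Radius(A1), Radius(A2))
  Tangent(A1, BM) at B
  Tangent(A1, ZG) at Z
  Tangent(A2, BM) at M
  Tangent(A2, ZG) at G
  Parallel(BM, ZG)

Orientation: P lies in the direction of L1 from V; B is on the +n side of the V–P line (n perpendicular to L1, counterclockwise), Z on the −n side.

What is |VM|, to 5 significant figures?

59.332

The slot axis is L1's direction at 54.3°, so u = (cos 54.3°, sin 54.3°) = (0.58354, 0.81208) and n = (−sin 54.3°, cos 54.3°) = (-0.81208, 0.58354). V is at the origin and P lies 58.0 along u from V, so P = 58.0·u = (33.845, 47.101). Tangency of A1 to both parallel lines with radius 12.5 puts B and Z at V ± 12.5·n: B = (-10.151, 7.2943), Z = (10.151, -7.2943). Equal radii place M and G the same way about P: M = P + 12.5·n = (23.694, 54.395), G = P − 12.5·n = (43.996, 39.807). Then |VM| = |M − V| = 59.332.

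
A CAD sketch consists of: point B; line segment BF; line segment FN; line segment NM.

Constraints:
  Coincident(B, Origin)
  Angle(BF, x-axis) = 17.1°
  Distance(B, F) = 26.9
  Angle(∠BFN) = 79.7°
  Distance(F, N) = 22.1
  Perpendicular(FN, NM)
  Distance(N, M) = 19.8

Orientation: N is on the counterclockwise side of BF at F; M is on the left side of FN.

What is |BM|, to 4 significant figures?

18.53

∠BFN = 79.7°, so FN runs at 17.1° + (180° − 79.7°) = 117.4° from the x-axis; with |FN| = 22.1, N = F + 22.1·(cos 117.4°, sin 117.4°) = (15.54, 27.53). FN is perpendicular to NM; with |NM| = 19.8 on the left of FN, M = N + 19.8·(-0.8878, -0.4602) = (-2.038, 18.42). Then |BM| = |M − B| = 18.53.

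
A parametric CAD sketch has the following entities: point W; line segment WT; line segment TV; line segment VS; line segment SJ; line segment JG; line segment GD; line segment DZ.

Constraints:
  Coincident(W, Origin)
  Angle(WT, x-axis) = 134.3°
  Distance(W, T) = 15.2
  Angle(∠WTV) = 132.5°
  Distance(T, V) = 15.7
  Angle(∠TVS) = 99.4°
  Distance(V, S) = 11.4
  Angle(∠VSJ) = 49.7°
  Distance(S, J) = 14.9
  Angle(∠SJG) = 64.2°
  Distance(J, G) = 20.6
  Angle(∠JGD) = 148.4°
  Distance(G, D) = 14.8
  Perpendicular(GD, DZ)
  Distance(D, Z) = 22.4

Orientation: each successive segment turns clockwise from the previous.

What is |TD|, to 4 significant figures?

37.68

W is at the origin; WT runs at 134.3° with length 15.2, so T = (-10.62, 10.88). ∠WTV = 132.5° gives TV at 86.80° from the x-axis; with |TV| = 15.7, V = (-9.740, 26.55). ∠TVS = 99.4° gives VS at 6.200° from the x-axis; with |VS| = 11.4, S = (1.594, 27.79). ∠VSJ = 49.7° gives SJ at -124.1° from the x-axis; with |SJ| = 14.9, J = (-6.760, 15.45). ∠SJG = 64.2° gives JG at 120.1° from the x-axis; with |JG| = 20.6, G = (-17.09, 33.27). ∠JGD = 148.4° gives GD at 88.50° from the x-axis; with |GD| = 14.8, D = (-16.70, 48.06). Then |TD| = |D − T| = 37.68.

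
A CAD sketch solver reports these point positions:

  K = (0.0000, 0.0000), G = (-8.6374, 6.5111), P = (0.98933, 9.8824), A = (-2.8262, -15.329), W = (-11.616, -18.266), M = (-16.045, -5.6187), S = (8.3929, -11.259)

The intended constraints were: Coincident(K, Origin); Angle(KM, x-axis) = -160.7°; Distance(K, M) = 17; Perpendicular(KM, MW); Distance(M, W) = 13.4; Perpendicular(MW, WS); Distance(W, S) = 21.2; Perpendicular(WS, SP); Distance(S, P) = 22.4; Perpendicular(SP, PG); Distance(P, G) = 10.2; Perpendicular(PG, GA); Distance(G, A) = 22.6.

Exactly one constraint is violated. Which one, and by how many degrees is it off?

Perpendicular(PG, GA) — off by 4.40°.

K = (0.00, 0.00) ✓; KM at -160.7° ✓; |KM| = 17.00 ✓; ∠(KM, MW) = 90.00° ✓; |MW| = 13.40 ✓; ∠(MW, WS) = 90.00° ✓; |WS| = 21.20 ✓; ∠(WS, SP) = 90.00° ✓; |SP| = 22.40 ✓; ∠(SP, PG) = 90.00° ✓; |PG| = 10.20 ✓; ∠(PG, GA) = 85.60° ✗; |GA| = 22.60 ✓.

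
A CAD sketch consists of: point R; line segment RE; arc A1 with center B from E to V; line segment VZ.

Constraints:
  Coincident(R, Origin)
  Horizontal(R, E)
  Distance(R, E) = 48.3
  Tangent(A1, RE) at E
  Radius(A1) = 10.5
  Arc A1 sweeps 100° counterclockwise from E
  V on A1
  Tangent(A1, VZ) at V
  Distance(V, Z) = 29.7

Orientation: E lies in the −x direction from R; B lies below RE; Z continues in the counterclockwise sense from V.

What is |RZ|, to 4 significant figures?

67.74

R is at the origin; R and E share the same y with |RE| = 48.3 and E on the −x side, so E = (-48.30, 0.000). The tangent condition forces BE to be normal to RE, so B = E + (0, -10.5) = (-48.30, -10.50). On A1, E sits at bearing 90° from B; a 100° counterclockwise sweep puts V at bearing 190°, so V = B + 10.5·(cos 190°, sin 190°) = (-58.64, -12.32). Since A1 is tangent to VZ there, BV ⟂ VZ, so VZ runs along (−sin 190°, cos 190°); with |VZ| = 29.7, Z = (-53.48, -41.57). Then |RZ| = |Z − R| = 67.74.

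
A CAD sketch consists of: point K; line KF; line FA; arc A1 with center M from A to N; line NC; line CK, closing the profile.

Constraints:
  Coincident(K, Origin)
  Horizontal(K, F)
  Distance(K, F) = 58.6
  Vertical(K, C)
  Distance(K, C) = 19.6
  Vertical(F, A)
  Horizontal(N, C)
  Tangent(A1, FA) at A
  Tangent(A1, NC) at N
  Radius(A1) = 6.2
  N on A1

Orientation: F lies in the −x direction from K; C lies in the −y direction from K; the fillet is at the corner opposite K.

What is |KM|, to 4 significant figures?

54.09

K is at the origin; K and F share the same y with |KF| = 58.6 and F on the −x side, so F = (-58.60, 0.000). K and C share the same x with |KC| = 19.6 and C on the −y side, so C = (0.000, -19.60). The virtual corner opposite K is at (-58.60, -19.60). A1 meets FA tangentially, so MA is at right angles to FA and the tangent condition forces MN to be normal to NC, with radius 6.2, so the center M sits 6.2 in from both sides at M = (-52.40, -13.40). Then |KM| = |M − K| = 54.09.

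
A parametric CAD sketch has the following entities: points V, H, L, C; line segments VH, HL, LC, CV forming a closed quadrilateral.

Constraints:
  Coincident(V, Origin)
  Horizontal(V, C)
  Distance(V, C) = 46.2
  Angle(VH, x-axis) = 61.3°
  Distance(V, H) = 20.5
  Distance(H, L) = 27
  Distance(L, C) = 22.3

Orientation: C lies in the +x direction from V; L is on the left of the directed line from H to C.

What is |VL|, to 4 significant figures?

41.94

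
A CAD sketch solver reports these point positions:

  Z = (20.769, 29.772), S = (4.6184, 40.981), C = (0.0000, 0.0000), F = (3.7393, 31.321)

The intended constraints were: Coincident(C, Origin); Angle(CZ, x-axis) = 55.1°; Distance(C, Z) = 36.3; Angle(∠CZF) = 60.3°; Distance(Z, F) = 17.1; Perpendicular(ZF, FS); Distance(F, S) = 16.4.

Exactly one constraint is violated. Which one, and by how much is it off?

Distance(F, S) = 16.4 — off by 6.70.

C = (0.00, 0.00) ✓; CZ at 55.10° ✓; |CZ| = 36.30 ✓; ∠CZF = 60.30° ✓; |ZF| = 17.10 ✓; ∠(ZF, FS) = 90.00° ✓; |FS| = 9.700 ✗.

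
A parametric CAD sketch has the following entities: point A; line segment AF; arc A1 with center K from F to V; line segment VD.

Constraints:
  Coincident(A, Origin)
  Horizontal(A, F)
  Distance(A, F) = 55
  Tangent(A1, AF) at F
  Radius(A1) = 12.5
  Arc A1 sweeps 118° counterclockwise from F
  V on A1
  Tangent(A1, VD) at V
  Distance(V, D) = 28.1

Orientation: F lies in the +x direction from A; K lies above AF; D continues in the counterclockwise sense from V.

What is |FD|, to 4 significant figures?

43.23

A is at the origin; A and F share the same y with |AF| = 55.0 and F on the +x side, so F = (55.00, 0.000). A1 meets AF tangentially, so KF is at right angles to AF, so K = F + (0, 12.5) = (55.00, 12.50). On A1, F sits at bearing -90° from K; a 118° counterclockwise sweep puts V at bearing 28°, so V = K + 12.5·(cos 28°, sin 28°) = (66.04, 18.37). The tangent condition forces KV to be normal to VD, so VD runs along (−sin 28°, cos 28°); with |VD| = 28.1, D = (52.84, 43.18). Then |FD| = |D − F| = 43.23.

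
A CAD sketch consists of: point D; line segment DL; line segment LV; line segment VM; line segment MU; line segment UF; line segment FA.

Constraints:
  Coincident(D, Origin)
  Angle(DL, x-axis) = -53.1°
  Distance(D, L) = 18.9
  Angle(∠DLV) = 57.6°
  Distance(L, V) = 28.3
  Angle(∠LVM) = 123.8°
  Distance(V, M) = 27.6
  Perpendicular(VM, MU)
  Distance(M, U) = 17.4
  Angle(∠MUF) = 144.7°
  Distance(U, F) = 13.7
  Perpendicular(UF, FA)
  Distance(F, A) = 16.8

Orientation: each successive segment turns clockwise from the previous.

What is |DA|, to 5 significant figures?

5.8331

D is at the origin; DL runs at -53.1° with length 18.9, so L = (11.348, -15.114). ∠DLV = 57.6° gives LV at -175.50° from the x-axis; with |LV| = 28.3, V = (-16.865, -17.334). ∠LVM = 123.8° gives VM at 128.30° from the x-axis; with |VM| = 27.6, M = (-33.971, 4.3254). The perpendicularity gives MU at right angles to VM, so MU runs at 38.300°; with |MU| = 17.4, U = (-20.316, 15.110). ∠MUF = 144.7° gives UF at 3.0000° from the x-axis; with |UF| = 13.7, F = (-6.6344, 15.827). UF ⟂ FA, so FA runs at -87.000°; with |FA| = 16.8, A = (-5.7551, -0.95042). Then |DA| = |A − D| = 5.8331.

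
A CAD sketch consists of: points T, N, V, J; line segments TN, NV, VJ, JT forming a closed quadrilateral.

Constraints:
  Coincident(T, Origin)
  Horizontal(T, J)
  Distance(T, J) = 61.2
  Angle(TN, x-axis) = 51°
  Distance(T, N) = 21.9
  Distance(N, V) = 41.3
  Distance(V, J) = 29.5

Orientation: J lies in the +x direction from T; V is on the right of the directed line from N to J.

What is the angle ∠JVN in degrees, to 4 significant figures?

89.11°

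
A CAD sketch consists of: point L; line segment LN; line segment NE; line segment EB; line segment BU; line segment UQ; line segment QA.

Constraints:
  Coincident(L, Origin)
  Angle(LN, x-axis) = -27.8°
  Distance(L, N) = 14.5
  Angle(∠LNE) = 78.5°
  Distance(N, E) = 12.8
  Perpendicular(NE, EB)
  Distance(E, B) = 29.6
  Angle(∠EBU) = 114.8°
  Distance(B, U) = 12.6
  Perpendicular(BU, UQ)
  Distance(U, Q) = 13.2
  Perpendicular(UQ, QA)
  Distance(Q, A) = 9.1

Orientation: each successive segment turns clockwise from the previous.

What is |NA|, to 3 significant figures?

19.5

L is at the origin; LN runs at -27.8° with length 14.5, so N = (12.8, -6.76). ∠LNE = 78.5° gives NE at -129° from the x-axis; with |NE| = 12.8, E = (4.72, -16.7). NE is perpendicular to EB, so EB runs at 141°; with |EB| = 29.6, B = (-18.2, 2.08). ∠EBU = 114.8° gives BU at 75.5° from the x-axis; with |BU| = 12.6, U = (-15.0, 14.3). The perpendicularity gives UQ at right angles to BU, so UQ runs at -14.5°; with |UQ| = 13.2, Q = (-2.25, 11.0). UQ ⟂ QA, so QA runs at -104°; with |QA| = 9.1, A = (-4.53, 2.16). Then |NA| = |A − N| = 19.5.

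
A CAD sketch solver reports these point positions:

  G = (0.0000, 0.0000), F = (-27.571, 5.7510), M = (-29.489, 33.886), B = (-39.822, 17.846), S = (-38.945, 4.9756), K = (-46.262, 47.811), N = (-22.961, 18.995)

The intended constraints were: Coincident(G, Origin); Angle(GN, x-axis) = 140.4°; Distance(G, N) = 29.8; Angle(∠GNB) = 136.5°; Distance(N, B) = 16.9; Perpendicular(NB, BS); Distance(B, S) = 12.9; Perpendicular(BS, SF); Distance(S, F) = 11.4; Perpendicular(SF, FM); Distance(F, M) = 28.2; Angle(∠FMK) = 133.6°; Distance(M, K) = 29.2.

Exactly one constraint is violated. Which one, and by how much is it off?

Distance(M, K) = 29.2 — off by 7.40.

G = (0.00, 0.00) ✓; GN at 140.4° ✓; |GN| = 29.80 ✓; ∠GNB = 136.5° ✓; |NB| = 16.90 ✓; ∠(NB, BS) = 90.00° ✓; |BS| = 12.90 ✓; ∠(BS, SF) = 90.00° ✓; |SF| = 11.40 ✓; ∠(SF, FM) = 90.00° ✓; |FM| = 28.20 ✓; ∠FMK = 133.6° ✓; |MK| = 21.80 ✗.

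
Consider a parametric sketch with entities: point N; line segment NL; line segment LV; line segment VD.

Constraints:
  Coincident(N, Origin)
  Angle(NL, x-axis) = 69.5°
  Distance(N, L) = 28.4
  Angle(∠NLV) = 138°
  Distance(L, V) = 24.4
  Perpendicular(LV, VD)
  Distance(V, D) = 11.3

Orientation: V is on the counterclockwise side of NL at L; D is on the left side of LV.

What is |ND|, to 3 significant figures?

46.2

N is at the origin; NL runs at 69.5° with length 28.4, so L = 28.4·(cos 69.5°, sin 69.5°) = (9.95, 26.6). ∠NLV = 138.0°, so LV runs at 69.5° + (180° − 138.0°) = 112° from the x-axis; with |LV| = 24.4, V = L + 24.4·(cos 112°, sin 112°) = (1.00, 49.3). LV is perpendicular to VD; with |VD| = 11.3 on the left of LV, D = V + 11.3·(-0.930, -0.367) = (-9.51, 45.2). Then |ND| = |D − N| = 46.2.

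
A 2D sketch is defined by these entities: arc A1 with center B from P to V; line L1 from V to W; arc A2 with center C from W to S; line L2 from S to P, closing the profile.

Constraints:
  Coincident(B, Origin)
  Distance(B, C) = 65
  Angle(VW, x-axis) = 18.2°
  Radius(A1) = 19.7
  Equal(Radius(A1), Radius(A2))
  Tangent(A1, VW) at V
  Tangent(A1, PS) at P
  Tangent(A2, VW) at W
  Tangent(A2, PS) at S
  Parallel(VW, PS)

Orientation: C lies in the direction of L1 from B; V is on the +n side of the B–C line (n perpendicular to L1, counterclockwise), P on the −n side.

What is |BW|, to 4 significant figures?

67.92

Tangency of A1 to both parallel lines with radius 19.7 puts V and P at B ± 19.7·n: V = (-6.153, 18.71), P = (6.153, -18.71). Equal radii place W and S the same way about C: W = C + 19.7·n = (55.60, 39.02), S = C − 19.7·n = (67.90, 1.587). Then |BW| = |W − B| = 67.92.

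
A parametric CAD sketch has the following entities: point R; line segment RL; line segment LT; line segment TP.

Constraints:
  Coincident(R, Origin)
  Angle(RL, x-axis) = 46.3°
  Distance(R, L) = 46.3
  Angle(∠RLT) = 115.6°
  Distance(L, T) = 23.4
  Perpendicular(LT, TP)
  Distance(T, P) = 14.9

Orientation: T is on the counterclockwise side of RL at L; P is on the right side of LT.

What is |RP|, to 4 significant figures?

71.37

R is at the origin; RL runs at 46.3° with length 46.3, so L = 46.3·(cos 46.3°, sin 46.3°) = (31.99, 33.47). ∠RLT = 115.6°, so LT runs at 46.3° + (180° − 115.6°) = 110.7° from the x-axis; with |LT| = 23.4, T = L + 23.4·(cos 110.7°, sin 110.7°) = (23.72, 55.36). LT is perpendicular to TP; with |TP| = 14.9 on the right of LT, P = T + 14.9·(0.9354, 0.3535) = (37.65, 60.63). Then |RP| = |P − R| = 71.37.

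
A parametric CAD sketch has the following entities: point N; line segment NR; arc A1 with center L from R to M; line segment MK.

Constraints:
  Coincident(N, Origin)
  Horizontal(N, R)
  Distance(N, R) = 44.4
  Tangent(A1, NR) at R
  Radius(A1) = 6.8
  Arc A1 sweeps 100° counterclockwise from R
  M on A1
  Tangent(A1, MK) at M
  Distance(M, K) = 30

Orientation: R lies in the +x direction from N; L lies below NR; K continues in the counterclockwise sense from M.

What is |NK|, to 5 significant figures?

57.006

On A1, R sits at bearing 90° from L; a 100° counterclockwise sweep puts M at bearing 190°, so M = L + 6.8·(cos 190°, sin 190°) = (37.703, -7.9808). The tangent condition forces LM to be normal to MK, so MK runs along (−sin 190°, cos 190°); with |MK| = 30.0, K = (42.913, -37.525). Then |NK| = |K − N| = 57.006.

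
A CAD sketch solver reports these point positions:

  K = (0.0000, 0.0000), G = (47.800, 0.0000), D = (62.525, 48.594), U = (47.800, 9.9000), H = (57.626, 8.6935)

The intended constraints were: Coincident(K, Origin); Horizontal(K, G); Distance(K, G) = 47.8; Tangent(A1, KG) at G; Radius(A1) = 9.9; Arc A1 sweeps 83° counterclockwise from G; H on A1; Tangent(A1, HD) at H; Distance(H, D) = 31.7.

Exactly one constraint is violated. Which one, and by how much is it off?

Distance(H, D) = 31.7 — off by 8.50.

K = (0.00, 0.00) ✓; K.y = 0.00, G.y = 0.00 ✓; |KG| = 47.80 ✓; ∠(UG, GK) = 90.00° ✓; |UG| = 9.900 ✓; bearing(U→H) − bearing(U→G) = 83.00° ✓; |UH| = 9.900 ✓; ∠(UH, HD) = 90.00° ✓; |HD| = 40.20 ✗.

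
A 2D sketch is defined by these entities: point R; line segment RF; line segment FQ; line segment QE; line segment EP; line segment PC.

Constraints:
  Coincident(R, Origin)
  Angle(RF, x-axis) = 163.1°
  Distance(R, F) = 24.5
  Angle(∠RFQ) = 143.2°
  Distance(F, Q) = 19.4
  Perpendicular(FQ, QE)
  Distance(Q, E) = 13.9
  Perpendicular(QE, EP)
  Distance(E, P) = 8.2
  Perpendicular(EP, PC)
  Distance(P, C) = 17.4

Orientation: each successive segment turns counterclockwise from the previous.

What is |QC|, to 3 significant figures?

8.92

QE ⟂ EP, so EP runs at 19.9°; with |EP| = 8.2, P = (-29.2, -9.76). The perpendicularity gives PC at right angles to EP, so PC runs at 110°; with |PC| = 17.4, C = (-35.2, 6.60). Then |QC| = |C − Q| = 8.92.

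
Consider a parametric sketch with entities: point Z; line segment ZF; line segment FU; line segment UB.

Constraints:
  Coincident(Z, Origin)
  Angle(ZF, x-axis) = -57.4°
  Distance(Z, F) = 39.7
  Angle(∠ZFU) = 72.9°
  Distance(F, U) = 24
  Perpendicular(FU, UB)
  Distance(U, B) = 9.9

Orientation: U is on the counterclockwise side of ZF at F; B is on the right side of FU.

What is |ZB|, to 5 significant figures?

49.407

∠ZFU = 72.9°, so FU runs at -57.4° + (180° − 72.9°) = 49.700° from the x-axis; with |FU| = 24.0, U = F + 24.0·(cos 49.700°, sin 49.700°) = (36.912, -15.141). FU is perpendicular to UB; with |UB| = 9.9 on the right of FU, B = U + 9.9·(0.76267, -0.64679) = (44.463, -21.545). Then |ZB| = |B − Z| = 49.407.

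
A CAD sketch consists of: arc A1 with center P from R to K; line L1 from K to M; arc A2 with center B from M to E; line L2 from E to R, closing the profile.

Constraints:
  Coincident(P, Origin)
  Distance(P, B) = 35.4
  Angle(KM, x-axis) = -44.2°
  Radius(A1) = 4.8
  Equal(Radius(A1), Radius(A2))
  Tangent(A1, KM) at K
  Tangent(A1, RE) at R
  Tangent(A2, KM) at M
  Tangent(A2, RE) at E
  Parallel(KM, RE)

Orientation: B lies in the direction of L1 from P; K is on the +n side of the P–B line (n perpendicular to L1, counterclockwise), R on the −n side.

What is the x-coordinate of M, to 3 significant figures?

28.7

The slot axis is L1's direction at -44.2°, so u = (cos -44.2°, sin -44.2°) = (0.717, -0.697) and n = (−sin -44.2°, cos -44.2°) = (0.697, 0.717). P is at the origin and B lies 35.4 along u from P, so B = 35.4·u = (25.4, -24.7). Tangency of A1 to both parallel lines with radius 4.8 puts K and R at P ± 4.8·n: K = (3.35, 3.44), R = (-3.35, -3.44). Equal radii place M and E the same way about B: M = B + 4.8·n = (28.7, -21.2), E = B − 4.8·n = (22.0, -28.1). So M.x = 28.7.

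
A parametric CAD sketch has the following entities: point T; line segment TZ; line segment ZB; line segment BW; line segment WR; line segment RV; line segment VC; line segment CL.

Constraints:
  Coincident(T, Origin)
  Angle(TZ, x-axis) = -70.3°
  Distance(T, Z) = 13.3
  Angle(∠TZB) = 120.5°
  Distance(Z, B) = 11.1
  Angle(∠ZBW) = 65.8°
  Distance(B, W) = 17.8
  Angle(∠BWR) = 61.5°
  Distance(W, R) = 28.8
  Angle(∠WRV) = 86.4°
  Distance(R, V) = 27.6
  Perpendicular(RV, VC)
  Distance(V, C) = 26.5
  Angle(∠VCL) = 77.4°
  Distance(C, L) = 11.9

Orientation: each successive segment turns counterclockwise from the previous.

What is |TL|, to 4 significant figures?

20.91

T is at the origin; TZ runs at -70.3° with length 13.3, so Z = (4.483, -12.52). ∠TZB = 120.5° gives ZB at -10.80° from the x-axis; with |ZB| = 11.1, B = (15.39, -14.60). ∠ZBW = 65.8° gives BW at 103.4° from the x-axis; with |BW| = 17.8, W = (11.26, 2.714). ∠BWR = 61.5° gives WR at -138.1° from the x-axis; with |WR| = 28.8, R = (-10.17, -16.52). ∠WRV = 86.4° gives RV at -44.50° from the x-axis; with |RV| = 27.6, V = (9.511, -35.86). The perpendicularity gives VC at right angles to RV, so VC runs at 45.50°; with |VC| = 26.5, C = (28.09, -16.96). ∠VCL = 77.4° gives CL at 148.1° from the x-axis; with |CL| = 11.9, L = (17.98, -10.68). Then |TL| = |L − T| = 20.91.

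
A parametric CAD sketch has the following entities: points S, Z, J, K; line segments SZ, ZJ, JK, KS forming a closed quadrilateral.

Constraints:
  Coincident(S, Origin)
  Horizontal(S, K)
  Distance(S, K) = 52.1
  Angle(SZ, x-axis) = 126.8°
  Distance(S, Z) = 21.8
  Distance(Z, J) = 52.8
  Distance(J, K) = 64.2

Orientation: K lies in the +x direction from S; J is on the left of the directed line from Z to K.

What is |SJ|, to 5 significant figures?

60.963

S is at the origin; SK is horizontal with |SK| = 52.1 and K in +x, so K = (52.1, 0). SZ runs at 126.8° with |SZ| = 21.8, so Z = (-13.059, 17.456). J is determined by |ZJ| = 52.8 and |JK| = 64.2 together: it lies at the intersection of circle(Z, 52.8) and circle(K, 64.2). With |ZK| = 67.456, the foot of the radical line on ZK is 23.842 from Z and the perpendicular offset is √(52.8² − 23.842²) = 47.111. Taking the left-of-ZK solution: J = (22.162, 56.792).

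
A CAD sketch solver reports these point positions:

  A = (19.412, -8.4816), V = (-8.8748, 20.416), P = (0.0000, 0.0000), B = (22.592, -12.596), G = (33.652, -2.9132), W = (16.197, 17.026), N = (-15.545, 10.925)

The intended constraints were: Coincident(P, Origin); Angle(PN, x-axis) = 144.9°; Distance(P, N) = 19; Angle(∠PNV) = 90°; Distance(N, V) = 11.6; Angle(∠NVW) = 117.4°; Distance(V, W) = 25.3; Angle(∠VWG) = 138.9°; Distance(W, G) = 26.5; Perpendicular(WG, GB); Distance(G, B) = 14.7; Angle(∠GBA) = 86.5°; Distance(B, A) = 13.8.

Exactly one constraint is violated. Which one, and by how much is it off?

Distance(B, A) = 13.8 — off by 8.60.

P = (0.00, 0.00) ✓; PN at 144.9° ✓; |PN| = 19.00 ✓; ∠PNV = 90.00° ✓; |NV| = 11.60 ✓; ∠NVW = 117.4° ✓; |VW| = 25.30 ✓; ∠VWG = 138.9° ✓; |WG| = 26.50 ✓; ∠(WG, GB) = 90.00° ✓; |GB| = 14.70 ✓; ∠GBA = 86.50° ✓; |BA| = 5.200 ✗.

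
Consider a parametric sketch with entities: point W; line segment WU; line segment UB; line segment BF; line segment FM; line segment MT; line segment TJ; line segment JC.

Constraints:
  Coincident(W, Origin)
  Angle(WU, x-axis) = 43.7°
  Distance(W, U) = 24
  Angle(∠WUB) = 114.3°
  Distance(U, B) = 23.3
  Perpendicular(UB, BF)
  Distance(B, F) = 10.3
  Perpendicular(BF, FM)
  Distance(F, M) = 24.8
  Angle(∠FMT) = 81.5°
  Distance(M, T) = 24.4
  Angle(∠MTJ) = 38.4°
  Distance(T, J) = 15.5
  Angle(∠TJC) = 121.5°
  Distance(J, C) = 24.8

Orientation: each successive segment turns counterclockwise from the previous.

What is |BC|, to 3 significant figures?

33.2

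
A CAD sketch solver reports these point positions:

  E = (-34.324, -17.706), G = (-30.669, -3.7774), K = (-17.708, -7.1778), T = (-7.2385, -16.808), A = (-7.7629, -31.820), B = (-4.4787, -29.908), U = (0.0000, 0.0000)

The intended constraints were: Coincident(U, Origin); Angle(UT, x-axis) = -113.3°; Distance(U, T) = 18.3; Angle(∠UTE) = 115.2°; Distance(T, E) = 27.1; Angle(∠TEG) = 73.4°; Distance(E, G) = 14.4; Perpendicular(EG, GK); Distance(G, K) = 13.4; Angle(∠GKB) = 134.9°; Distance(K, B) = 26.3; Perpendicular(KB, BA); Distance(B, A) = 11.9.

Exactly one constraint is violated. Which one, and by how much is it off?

Distance(B, A) = 11.9 — off by 8.10.

U = (0.00, 0.00) ✓; UT at -113.3° ✓; |UT| = 18.30 ✓; ∠UTE = 115.2° ✓; |TE| = 27.10 ✓; ∠TEG = 73.40° ✓; |EG| = 14.40 ✓; ∠(EG, GK) = 90.00° ✓; |GK| = 13.40 ✓; ∠GKB = 134.9° ✓; |KB| = 26.30 ✓; ∠(KB, BA) = 89.99° ✓; |BA| = 3.800 ✗.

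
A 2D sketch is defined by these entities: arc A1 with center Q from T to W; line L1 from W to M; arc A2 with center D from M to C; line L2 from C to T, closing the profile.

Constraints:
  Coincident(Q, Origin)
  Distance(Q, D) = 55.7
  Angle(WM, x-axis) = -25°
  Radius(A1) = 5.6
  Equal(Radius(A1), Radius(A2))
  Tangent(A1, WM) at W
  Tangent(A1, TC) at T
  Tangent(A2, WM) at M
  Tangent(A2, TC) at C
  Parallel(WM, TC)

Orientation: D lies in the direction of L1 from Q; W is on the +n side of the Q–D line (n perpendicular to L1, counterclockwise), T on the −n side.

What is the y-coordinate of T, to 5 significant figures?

-5.0753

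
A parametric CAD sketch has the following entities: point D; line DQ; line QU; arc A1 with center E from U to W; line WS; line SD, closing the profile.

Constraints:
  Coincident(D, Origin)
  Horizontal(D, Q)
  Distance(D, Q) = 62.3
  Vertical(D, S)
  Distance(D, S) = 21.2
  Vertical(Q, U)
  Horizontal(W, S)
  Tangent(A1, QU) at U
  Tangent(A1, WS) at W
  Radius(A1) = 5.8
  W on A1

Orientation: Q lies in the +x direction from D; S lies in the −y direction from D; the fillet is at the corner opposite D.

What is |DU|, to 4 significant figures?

64.18

D is at the origin; DQ is horizontal with |DQ| = 62.3 and Q on the +x side, so Q = (62.30, 0.000). DS is vertical with |DS| = 21.2 and S on the −y side, so S = (0.000, -21.20). The virtual corner opposite D is at (62.30, -21.20). Tangency of A1 to QU means the radius EU is perpendicular to QU and A1 meets WS tangentially, so EW is at right angles to WS, with radius 5.8, so the center E sits 5.8 in from both sides at E = (56.50, -15.40). That places the tangent points at U = (62.30, -15.40) on QU and W = (56.50, -21.20) on WS. Then |DU| = |U − D| = 64.18.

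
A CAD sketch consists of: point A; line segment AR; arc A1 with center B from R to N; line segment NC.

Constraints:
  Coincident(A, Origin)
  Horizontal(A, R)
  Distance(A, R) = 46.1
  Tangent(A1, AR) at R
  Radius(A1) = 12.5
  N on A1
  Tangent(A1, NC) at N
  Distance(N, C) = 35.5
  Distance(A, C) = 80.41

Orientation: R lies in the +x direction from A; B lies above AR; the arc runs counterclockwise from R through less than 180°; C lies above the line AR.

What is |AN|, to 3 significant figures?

58.8

Checks: A = (0.00, 0.00) ✓; |BN| = 12.50 ✓; ∠(BN, NC) = 90.00° ✓; |NC| = 35.50 ✓; |AC| = 80.41 ✓.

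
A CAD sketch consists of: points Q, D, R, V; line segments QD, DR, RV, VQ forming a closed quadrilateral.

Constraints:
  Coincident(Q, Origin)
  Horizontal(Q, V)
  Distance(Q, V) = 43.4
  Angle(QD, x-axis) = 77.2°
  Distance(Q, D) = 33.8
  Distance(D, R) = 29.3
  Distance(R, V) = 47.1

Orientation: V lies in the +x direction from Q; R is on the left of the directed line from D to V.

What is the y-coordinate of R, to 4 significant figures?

46.09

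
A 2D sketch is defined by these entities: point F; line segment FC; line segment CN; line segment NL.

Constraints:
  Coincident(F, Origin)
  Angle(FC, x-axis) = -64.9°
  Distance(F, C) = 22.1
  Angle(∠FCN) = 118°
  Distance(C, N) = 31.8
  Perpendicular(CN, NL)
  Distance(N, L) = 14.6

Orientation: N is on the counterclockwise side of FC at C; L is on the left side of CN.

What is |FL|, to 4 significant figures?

42.46

F is at the origin; FC runs at -64.9° with length 22.1, so C = 22.1·(cos -64.9°, sin -64.9°) = (9.375, -20.01). ∠FCN = 118.0°, so CN runs at -64.9° + (180° − 118.0°) = -2.900° from the x-axis; with |CN| = 31.8, N = C + 31.8·(cos -2.900°, sin -2.900°) = (41.13, -21.62). The perpendicularity gives NL at right angles to CN; with |NL| = 14.6 on the left of CN, L = N + 14.6·(0.05059, 0.9987) = (41.87, -7.041). Then |FL| = |L − F| = 42.46.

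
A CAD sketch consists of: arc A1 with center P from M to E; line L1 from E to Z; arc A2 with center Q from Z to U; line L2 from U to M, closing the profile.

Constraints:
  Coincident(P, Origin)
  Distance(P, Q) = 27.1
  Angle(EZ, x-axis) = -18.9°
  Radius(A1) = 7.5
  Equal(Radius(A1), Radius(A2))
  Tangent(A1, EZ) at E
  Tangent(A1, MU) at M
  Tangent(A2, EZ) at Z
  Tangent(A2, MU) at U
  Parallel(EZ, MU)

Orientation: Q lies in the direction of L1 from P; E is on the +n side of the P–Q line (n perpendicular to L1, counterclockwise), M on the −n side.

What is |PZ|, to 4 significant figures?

28.12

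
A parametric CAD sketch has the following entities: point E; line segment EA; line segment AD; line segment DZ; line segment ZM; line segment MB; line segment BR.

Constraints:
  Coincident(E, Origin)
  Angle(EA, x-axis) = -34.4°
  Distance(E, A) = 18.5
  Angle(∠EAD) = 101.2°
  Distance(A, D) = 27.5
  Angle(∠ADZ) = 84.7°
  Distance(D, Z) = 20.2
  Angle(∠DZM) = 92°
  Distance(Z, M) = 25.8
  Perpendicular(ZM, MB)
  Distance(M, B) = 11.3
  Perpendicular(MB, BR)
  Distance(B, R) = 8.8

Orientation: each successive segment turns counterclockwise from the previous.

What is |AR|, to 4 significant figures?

12.18

E is at the origin; EA runs at -34.4° with length 18.5, so A = (15.26, -10.45). ∠EAD = 101.2° gives AD at 44.40° from the x-axis; with |AD| = 27.5, D = (34.91, 8.789). ∠ADZ = 84.7° gives DZ at 139.7° from the x-axis; with |DZ| = 20.2, Z = (19.51, 21.85). ∠DZM = 92.0° gives ZM at -132.3° from the x-axis; with |ZM| = 25.8, M = (2.143, 2.772). ZM ⟂ MB, so MB runs at -42.30°; with |MB| = 11.3, B = (10.50, -4.834). The perpendicularity gives BR at right angles to MB, so BR runs at 47.70°; with |BR| = 8.8, R = (16.42, 1.675). Then |AR| = |R − A| = 12.18.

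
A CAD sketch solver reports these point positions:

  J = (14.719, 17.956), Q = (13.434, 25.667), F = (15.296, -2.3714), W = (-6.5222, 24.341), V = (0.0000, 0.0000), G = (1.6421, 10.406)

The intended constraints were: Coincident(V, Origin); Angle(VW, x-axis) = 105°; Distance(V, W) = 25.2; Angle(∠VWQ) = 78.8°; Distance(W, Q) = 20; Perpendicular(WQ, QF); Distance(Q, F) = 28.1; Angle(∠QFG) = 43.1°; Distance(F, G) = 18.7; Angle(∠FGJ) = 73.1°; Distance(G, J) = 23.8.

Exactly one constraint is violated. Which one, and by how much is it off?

Distance(G, J) = 23.8 — off by 8.70.

V = (0.00, 0.00) ✓; VW at 105.0° ✓; |VW| = 25.20 ✓; ∠VWQ = 78.80° ✓; |WQ| = 20.00 ✓; ∠(WQ, QF) = 90.00° ✓; |QF| = 28.10 ✓; ∠QFG = 43.10° ✓; |FG| = 18.70 ✓; ∠FGJ = 73.10° ✓; |GJ| = 15.10 ✗.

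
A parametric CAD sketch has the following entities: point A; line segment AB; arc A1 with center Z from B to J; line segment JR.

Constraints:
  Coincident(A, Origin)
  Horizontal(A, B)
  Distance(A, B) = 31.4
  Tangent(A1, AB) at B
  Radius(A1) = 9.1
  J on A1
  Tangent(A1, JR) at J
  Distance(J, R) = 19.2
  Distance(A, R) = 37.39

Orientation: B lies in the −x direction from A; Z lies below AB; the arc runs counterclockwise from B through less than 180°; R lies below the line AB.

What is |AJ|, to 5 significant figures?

40.801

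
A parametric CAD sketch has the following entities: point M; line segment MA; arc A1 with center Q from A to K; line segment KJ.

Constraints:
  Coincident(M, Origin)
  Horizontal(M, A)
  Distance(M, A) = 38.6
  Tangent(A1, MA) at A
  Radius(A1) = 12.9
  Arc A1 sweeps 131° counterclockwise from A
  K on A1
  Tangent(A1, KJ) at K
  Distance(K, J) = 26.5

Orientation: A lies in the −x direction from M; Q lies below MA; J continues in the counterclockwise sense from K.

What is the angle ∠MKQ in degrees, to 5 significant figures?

17.156°

Since A1 is tangent to MA there, QA ⟂ MA, so Q = A + (0, -12.9) = (-38.600, -12.900). On A1, A sits at bearing 90° from Q; a 131° counterclockwise sweep puts K at bearing 221°, so K = Q + 12.9·(cos 221°, sin 221°) = (-48.336, -21.363). Then cos ∠MKQ = KM·KQ / (|KM||KQ|), giving 17.156°.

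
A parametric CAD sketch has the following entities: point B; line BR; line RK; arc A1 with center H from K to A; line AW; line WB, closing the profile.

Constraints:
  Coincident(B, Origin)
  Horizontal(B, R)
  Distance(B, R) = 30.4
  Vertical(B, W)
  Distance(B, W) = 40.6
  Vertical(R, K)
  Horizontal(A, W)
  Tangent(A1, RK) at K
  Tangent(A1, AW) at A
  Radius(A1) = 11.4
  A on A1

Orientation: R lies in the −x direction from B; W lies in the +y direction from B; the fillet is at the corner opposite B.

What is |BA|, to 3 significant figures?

44.8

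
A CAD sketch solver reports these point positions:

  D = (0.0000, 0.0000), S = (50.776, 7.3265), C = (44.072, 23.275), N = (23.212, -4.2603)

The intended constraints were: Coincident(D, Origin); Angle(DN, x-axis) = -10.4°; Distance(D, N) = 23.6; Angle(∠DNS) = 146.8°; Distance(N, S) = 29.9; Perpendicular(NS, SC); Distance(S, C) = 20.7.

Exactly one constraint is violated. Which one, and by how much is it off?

Distance(S, C) = 20.7 — off by 3.40.

D = (0.00, 0.00) ✓; DN at -10.40° ✓; |DN| = 23.60 ✓; ∠DNS = 146.8° ✓; |NS| = 29.90 ✓; ∠(NS, SC) = 90.00° ✓; |SC| = 17.30 ✗.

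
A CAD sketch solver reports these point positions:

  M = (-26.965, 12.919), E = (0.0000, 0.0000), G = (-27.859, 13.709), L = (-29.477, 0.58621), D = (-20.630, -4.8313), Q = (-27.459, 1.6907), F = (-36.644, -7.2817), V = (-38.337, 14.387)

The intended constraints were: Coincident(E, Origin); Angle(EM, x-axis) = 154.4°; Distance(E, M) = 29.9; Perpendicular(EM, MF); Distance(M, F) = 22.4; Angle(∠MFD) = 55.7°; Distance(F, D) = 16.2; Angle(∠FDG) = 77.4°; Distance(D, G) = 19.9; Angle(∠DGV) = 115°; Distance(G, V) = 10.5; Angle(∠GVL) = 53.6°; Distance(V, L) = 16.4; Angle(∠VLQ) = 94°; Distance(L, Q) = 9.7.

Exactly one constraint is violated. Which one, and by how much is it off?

Distance(L, Q) = 9.7 — off by 7.40.

E = (0.00, 0.00) ✓; EM at 154.4° ✓; |EM| = 29.90 ✓; ∠(EM, MF) = 90.00° ✓; |MF| = 22.40 ✓; ∠MFD = 55.70° ✓; |FD| = 16.20 ✓; ∠FDG = 77.40° ✓; |DG| = 19.90 ✓; ∠DGV = 115.0° ✓; |GV| = 10.50 ✓; ∠GVL = 53.60° ✓; |VL| = 16.40 ✓; ∠VLQ = 94.01° ✓; |LQ| = 2.300 ✗.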